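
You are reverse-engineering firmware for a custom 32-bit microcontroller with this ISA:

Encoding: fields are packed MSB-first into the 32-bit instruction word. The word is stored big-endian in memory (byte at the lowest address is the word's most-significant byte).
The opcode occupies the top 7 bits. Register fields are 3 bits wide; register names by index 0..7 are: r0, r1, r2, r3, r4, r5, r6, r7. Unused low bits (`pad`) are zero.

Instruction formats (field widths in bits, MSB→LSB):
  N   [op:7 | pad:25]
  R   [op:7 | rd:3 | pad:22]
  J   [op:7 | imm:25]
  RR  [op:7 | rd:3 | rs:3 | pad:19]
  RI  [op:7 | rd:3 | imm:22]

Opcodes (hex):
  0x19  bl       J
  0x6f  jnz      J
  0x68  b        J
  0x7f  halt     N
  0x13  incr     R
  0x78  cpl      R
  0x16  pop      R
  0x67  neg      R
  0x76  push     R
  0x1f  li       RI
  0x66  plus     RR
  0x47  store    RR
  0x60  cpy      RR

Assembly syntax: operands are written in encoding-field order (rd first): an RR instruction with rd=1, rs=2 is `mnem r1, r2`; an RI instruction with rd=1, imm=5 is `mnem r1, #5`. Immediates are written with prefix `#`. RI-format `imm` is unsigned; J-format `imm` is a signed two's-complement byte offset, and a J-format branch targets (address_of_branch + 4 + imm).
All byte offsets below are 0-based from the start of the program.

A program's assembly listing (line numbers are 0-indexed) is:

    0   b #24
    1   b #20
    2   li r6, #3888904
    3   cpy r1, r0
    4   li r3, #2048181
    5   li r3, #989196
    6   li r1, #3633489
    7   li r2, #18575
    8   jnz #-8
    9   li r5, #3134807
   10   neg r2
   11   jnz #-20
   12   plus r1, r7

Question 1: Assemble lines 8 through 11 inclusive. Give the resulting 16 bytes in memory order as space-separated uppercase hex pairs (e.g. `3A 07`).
L8: jnz op=0x6f:7|imm=-8:25 ⇒ 0xdffffff8 ⇒ big df ff ff f8
L9: li op=0x1f:7|rd=5:3|imm=3134807:22 ⇒ 0x3f6fd557 ⇒ big 3f 6f d5 57
L10: neg op=0x67:7|rd=2:3|pad=0:22 ⇒ 0xce800000 ⇒ big ce 80 00 00
L11: jnz op=0x6f:7|imm=-20:25 ⇒ 0xdfffffec ⇒ big df ff ff ec

DF FF FF F8 3F 6F D5 57 CE 80 00 00 DF FF FF EC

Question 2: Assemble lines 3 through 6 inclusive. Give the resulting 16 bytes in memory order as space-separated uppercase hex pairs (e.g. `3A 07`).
C0 40 00 00 3E DF 40 B5 3E CF 18 0C 3E 77 71 51

L3: cpy op=0x60:7|rd=1:3|rs=0:3|pad=0:19 ⇒ 0xc0400000 ⇒ big c0 40 00 00
L4: li op=0x1f:7|rd=3:3|imm=2048181:22 ⇒ 0x3edf40b5 ⇒ big 3e df 40 b5
L5: li op=0x1f:7|rd=3:3|imm=989196:22 ⇒ 0x3ecf180c ⇒ big 3e cf 18 0c
L6: li op=0x1f:7|rd=1:3|imm=3633489:22 ⇒ 0x3e777151 ⇒ big 3e 77 71 51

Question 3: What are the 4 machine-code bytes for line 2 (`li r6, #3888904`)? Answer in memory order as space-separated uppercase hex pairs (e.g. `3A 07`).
2. li fields op=0x1f:7|rd=6:3|imm=3888904:22 → word 3fbb5708h → 3f bb 57 08

3F BB 57 08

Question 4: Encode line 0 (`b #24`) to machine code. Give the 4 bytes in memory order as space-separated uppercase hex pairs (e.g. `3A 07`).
D0 00 00 18

L0: b op=0x68:7|imm=24:25 ⇒ 0xd0000018 ⇒ big d0 00 00 18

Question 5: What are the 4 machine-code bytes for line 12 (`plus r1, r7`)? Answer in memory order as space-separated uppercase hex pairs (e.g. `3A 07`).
L12: plus op=0x66:7|rd=1:3|rs=7:3|pad=0:19 ⇒ 0xcc780000 ⇒ big cc 78 00 00

CC 78 00 00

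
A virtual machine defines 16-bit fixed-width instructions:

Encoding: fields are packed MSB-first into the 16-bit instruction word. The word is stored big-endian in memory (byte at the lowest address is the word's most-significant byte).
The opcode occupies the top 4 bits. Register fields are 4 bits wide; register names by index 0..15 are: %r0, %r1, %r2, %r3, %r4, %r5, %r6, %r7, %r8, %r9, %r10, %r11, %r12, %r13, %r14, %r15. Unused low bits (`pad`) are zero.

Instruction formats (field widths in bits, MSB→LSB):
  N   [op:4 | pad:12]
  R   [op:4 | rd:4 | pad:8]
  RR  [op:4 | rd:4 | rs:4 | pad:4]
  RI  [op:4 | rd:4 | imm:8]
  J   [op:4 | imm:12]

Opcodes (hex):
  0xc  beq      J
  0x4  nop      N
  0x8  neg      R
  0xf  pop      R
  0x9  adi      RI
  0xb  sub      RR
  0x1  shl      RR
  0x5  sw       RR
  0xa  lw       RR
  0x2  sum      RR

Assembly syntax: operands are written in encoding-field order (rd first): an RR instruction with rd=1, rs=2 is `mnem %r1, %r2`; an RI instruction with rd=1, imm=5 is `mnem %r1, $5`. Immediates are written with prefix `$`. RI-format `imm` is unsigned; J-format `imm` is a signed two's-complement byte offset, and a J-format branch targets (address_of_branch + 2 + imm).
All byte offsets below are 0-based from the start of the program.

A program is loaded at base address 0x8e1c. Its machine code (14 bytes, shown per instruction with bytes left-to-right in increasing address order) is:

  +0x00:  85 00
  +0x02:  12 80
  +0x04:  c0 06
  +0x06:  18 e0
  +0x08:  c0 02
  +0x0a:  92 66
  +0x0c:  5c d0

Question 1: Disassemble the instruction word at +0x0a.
adi %r2, $102

[0a] 92 66 → 0x9266
  top 4b → 0x9 → adi [RI]
  rd: (w>>8)&0xf=0x2 → %r2
  imm: (w>>0)&0xff=0x66 → $102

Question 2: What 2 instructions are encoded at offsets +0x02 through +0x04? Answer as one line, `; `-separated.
shl %r2, %r8; beq $6

off 0x02: read 12 80 as big → 0x1280
  top 4b → 0x1 → shl [RR]
  [11:8] rd=2 = %r2
  [7:4] rs=8 = %r8
off 0x04: read c0 06 as big → 0xc006
  top 4b → 0xc → beq [J]
  [11:0] imm=6 = $6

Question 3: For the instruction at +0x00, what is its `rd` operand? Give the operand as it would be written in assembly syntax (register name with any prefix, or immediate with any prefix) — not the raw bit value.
off 0x00: read 85 00 as big → 0x8500
  opcode bits[15:12]=0x8: neg/R
  [11:8] rd=5 = %r5

%r5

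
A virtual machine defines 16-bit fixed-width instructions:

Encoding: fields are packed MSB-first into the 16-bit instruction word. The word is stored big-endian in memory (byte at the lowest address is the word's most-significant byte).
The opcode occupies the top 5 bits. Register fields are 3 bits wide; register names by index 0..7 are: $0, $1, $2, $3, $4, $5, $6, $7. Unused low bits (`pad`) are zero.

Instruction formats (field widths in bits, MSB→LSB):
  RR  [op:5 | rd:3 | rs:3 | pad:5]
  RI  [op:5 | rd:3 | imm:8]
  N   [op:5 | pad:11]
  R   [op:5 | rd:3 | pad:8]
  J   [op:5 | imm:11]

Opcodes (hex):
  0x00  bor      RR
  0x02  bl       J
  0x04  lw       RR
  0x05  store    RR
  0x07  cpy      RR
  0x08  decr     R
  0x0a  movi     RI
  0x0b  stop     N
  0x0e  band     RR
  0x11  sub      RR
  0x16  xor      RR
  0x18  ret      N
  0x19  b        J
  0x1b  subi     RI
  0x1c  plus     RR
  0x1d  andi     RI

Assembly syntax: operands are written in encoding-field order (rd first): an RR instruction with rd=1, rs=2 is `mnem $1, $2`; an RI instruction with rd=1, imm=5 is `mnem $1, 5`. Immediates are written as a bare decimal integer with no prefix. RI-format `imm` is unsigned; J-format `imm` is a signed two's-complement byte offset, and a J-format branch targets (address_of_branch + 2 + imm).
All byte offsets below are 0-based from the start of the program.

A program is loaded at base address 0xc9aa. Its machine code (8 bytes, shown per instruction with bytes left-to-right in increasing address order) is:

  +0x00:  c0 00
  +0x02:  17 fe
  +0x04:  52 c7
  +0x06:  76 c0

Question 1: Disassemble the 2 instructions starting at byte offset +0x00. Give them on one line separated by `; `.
ret; bl -2

+0x00: c0 00 ⇒ word 0xc000 (big)
  op=0xc000>>11=0x18 ⇒ ret (N)
+0x02: 17 fe ⇒ word 0x17fe (big)
  op=0x17fe>>11=0x2 ⇒ bl (J)
  [10:0] imm=2046 (s11→-2) = -2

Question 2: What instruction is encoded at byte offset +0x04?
off 0x04: read 52 c7 as big → 0x52c7
  top 5b → 0xa → movi [RI]
  rd@[10:8]=0x2 ⇒ $2
  imm@[7:0]=0xc7 ⇒ 199

movi $2, 199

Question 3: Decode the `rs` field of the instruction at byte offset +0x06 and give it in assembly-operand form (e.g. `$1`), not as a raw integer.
$6

@+06  big-endian(76 c0) = 0x76c0
  top 5b → 0xe → band [RR]
  rd@[10:8]=0x6 ⇒ $6
  rs@[7:5]=0x6 ⇒ $6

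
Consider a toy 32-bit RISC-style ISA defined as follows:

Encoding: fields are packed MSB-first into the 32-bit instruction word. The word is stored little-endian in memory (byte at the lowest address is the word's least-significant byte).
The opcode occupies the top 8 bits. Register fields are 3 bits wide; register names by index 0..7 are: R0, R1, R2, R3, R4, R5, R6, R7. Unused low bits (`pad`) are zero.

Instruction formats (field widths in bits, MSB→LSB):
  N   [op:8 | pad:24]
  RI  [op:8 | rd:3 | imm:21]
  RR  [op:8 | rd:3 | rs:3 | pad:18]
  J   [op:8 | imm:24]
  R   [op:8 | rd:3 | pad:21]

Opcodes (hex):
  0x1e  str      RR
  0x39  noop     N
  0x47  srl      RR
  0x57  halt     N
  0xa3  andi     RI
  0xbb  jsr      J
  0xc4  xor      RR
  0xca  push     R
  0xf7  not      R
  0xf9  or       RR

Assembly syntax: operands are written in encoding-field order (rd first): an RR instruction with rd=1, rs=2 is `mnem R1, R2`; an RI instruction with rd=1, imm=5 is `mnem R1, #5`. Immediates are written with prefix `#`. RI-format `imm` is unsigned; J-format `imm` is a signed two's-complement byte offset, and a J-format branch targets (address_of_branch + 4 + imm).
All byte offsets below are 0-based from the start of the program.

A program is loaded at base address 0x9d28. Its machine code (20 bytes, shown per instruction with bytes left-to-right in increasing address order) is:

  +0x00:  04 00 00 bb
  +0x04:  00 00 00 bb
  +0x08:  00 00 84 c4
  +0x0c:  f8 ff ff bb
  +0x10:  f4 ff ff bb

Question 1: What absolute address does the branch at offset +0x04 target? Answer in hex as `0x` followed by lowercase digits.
0x9d30

+0x04: 00 00 00 bb ⇒ word 0xbb000000 (little)
  top 8b → 0xbb → jsr [J]
  imm@[23:0]=0x0 ⇒ #0
  target = base 0x9d28 + off 0x04 + 4 + imm 0 = 0x9d30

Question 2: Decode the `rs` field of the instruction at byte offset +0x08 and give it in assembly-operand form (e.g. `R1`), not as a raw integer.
R1

[08] 00 00 84 c4 → 0xc4840000
  top 8b → 0xc4 → xor [RR]
  rd@[23:21]=0x4 ⇒ R4
  rs@[20:18]=0x1 ⇒ R1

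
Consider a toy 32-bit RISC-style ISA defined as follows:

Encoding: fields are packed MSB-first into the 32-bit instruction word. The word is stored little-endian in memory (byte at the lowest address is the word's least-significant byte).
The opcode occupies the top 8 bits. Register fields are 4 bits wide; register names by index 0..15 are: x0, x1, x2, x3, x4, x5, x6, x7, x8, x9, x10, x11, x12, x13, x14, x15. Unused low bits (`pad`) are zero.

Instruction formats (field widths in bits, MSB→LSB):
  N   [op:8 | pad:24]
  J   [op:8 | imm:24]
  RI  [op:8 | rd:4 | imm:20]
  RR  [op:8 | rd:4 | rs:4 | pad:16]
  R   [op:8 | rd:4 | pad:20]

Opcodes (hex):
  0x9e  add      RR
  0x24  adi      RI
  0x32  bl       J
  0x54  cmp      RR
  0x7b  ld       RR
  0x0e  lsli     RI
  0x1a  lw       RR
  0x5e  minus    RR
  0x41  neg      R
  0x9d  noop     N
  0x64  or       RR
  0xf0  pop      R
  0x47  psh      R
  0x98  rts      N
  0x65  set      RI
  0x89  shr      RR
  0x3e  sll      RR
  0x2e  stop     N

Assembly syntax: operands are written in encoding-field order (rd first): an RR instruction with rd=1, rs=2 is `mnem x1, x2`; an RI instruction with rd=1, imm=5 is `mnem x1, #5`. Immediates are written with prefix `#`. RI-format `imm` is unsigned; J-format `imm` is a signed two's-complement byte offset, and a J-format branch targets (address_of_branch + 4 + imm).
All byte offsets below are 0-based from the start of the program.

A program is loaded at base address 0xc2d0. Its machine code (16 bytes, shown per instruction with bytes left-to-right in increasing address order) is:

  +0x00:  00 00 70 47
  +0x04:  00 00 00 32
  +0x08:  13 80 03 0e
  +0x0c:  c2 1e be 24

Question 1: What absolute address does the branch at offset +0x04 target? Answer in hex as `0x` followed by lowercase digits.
0xc2d8

off 0x04: read 00 00 00 32 as little → 0x32000000
  top 8b → 0x32 → bl [J]
  imm@[23:0]=0x0 ⇒ #0
  target = base 0xc2d0 + off 0x04 + 4 + imm 0 = 0xc2d8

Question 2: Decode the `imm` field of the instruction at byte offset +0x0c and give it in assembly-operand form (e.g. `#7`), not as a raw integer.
#925378

off 0x0c: read c2 1e be 24 as little → 0x24be1ec2
  top 8b → 0x24 → adi [RI]
  rd: (w>>20)&0xf=0xb → x11
  imm: (w>>0)&0xfffff=0xe1ec2 → #925378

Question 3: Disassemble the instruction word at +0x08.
off 0x08: read 13 80 03 0e as little → 0x0e038013
  opcode bits[31:24]=0xe: lsli/RI
  rd@[23:20]=0x0 ⇒ x0
  imm@[19:0]=0x38013 ⇒ #229395

lsli x0, #229395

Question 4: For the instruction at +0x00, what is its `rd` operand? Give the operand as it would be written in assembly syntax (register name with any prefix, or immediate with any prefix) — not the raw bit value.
@+00  little-endian(00 00 70 47) = 0x47700000
  opcode bits[31:24]=0x47: psh/R
  [23:20] rd=7 = x7

x7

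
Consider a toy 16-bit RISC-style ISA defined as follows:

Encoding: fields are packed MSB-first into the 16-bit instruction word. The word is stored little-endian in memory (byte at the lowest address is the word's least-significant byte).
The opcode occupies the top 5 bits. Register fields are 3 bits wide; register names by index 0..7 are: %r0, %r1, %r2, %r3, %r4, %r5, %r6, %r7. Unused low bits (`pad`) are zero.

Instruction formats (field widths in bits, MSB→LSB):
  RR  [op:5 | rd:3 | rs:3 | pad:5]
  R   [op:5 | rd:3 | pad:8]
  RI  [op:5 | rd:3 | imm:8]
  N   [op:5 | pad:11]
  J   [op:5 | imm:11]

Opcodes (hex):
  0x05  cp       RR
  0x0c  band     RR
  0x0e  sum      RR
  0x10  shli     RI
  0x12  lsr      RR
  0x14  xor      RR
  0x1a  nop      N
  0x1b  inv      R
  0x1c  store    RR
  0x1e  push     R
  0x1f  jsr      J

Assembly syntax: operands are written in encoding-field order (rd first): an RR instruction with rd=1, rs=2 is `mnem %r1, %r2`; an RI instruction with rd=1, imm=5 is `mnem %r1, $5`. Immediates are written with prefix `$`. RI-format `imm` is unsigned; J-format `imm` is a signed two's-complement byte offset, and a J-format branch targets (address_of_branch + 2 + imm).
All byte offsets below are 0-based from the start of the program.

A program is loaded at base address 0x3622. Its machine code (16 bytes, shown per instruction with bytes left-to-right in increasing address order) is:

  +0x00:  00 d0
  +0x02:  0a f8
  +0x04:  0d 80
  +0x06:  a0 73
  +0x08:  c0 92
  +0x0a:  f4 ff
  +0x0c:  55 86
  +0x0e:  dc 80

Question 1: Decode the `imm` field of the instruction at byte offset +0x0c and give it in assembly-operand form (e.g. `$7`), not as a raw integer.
$85

@+0c  little-endian(55 86) = 0x8655
  top 5b → 0x10 → shli [RI]
  rd: (w>>8)&0x7=0x6 → %r6
  imm: (w>>0)&0xff=0x55 → $85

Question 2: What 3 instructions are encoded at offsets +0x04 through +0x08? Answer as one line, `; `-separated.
shli %r0, $13; sum %r3, %r5; lsr %r2, %r6

off 0x04: read 0d 80 as little → 0x800d
  opcode bits[15:11]=0x10: shli/RI
  rd: (w>>8)&0x7=0x0 → %r0
  imm: (w>>0)&0xff=0xd → $13
off 0x06: read a0 73 as little → 0x73a0
  opcode bits[15:11]=0xe: sum/RR
  rd: (w>>8)&0x7=0x3 → %r3
  rs: (w>>5)&0x7=0x5 → %r5
off 0x08: read c0 92 as little → 0x92c0
  opcode bits[15:11]=0x12: lsr/RR
  rd: (w>>8)&0x7=0x2 → %r2
  rs: (w>>5)&0x7=0x6 → %r6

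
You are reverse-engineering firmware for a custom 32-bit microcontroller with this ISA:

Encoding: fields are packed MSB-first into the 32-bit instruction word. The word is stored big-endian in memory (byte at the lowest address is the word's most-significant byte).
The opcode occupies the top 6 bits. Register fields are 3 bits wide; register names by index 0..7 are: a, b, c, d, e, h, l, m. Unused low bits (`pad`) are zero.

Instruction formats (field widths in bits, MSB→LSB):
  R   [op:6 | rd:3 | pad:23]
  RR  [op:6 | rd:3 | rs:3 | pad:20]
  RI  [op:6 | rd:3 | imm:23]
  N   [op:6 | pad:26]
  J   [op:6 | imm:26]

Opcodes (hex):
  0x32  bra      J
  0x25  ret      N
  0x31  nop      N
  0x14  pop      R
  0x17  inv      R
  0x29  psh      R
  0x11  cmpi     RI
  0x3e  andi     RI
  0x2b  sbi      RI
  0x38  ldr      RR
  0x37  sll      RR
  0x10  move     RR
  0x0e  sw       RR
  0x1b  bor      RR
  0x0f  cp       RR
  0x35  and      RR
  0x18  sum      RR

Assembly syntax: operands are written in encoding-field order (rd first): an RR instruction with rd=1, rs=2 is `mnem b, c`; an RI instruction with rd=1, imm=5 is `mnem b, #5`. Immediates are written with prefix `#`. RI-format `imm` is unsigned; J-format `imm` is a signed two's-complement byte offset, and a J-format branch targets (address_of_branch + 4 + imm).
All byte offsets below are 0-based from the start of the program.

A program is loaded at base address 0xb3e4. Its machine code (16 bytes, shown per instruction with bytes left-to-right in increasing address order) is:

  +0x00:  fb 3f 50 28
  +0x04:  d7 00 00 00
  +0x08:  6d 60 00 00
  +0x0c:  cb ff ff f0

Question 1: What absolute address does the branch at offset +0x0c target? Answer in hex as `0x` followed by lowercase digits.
[0c] cb ff ff f0 → 0xcbfffff0
  op=0xcbfffff0>>26=0x32 ⇒ bra (J)
  imm@[25:0]=0x3fffff0 (s26→-16) ⇒ #-16
  target = base 0xb3e4 + off 0x0c + 4 + imm -16 = 0xb3e4

0xb3e4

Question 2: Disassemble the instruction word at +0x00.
off 0x00: read fb 3f 50 28 as big → 0xfb3f5028
  top 6b → 0x3e → andi [RI]
  rd: (w>>23)&0x7=0x6 → l
  imm: (w>>0)&0x7fffff=0x3f5028 → #4149288

andi l, #4149288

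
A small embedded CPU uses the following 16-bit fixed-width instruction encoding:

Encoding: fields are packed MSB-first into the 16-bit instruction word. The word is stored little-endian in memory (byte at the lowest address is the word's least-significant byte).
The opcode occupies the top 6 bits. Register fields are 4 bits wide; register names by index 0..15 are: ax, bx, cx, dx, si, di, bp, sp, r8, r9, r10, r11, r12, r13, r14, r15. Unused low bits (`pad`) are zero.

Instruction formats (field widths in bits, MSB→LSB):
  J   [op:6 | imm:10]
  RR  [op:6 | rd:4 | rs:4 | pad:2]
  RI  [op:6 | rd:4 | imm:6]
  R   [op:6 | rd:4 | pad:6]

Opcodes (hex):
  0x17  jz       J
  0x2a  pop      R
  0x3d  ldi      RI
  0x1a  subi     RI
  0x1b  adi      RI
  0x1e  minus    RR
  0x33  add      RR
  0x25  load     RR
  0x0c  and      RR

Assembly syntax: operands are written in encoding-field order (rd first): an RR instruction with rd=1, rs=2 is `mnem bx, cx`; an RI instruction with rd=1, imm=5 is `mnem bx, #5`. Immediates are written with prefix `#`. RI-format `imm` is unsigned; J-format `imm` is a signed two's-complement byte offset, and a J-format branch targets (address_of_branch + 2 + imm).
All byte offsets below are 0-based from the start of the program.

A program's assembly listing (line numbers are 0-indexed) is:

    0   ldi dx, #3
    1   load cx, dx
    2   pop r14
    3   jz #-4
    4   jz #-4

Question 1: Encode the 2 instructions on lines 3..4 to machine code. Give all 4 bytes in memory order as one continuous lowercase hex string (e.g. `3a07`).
3. jz fields op=0x17:6|imm=-4:10 → word 5ffch → fc 5f
4. jz fields op=0x17:6|imm=-4:10 → word 5ffch → fc 5f

fc5ffc5f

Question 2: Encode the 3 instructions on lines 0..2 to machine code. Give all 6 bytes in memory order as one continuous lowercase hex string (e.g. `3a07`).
c3f48c9480ab

line 0 (ldi): pack op=0x3d:6|rd=3:4|imm=3:6 = 0xf4c3; little→ c3 f4
line 1 (load): pack op=0x25:6|rd=2:4|rs=3:4|pad=0:2 = 0x948c; little→ 8c 94
line 2 (pop): pack op=0x2a:6|rd=14:4|pad=0:6 = 0xab80; little→ 80 ab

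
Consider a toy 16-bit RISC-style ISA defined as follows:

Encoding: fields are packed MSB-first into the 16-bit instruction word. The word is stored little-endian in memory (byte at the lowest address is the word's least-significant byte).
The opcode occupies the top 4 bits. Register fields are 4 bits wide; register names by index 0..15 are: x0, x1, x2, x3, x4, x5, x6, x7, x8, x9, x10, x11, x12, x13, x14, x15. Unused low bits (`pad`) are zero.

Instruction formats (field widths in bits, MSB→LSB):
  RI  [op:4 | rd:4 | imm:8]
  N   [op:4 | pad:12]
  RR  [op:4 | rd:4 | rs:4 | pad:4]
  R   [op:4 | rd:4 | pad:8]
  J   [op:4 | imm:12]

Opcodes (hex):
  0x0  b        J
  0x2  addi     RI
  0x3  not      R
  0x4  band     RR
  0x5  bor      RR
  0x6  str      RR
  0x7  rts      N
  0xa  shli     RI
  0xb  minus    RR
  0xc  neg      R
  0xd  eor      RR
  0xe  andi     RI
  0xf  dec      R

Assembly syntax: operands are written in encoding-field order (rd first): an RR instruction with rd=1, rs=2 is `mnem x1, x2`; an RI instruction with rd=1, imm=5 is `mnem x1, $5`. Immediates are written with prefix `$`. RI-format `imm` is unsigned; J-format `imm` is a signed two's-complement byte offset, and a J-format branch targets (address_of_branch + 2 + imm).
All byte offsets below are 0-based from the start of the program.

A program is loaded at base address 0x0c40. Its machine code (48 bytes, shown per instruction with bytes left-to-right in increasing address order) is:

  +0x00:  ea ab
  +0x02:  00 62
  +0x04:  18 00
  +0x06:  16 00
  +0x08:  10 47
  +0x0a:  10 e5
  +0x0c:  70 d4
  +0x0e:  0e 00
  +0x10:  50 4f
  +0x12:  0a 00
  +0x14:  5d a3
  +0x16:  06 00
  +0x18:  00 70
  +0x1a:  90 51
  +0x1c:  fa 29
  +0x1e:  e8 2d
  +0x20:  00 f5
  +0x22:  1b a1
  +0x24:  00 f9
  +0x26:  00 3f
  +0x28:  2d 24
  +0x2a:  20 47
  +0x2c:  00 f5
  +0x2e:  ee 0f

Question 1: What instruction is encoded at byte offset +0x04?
+0x04: 18 00 ⇒ word 0x0018 (little)
  op=0x0018>>12=0x0 ⇒ b (J)
  [11:0] imm=24 = $24

b $24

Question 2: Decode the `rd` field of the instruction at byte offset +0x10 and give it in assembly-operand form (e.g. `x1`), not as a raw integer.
x15

off 0x10: read 50 4f as little → 0x4f50
  op=0x4f50>>12=0x4 ⇒ band (RR)
  [11:8] rd=15 = x15
  [7:4] rs=5 = x5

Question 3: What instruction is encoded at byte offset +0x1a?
+0x1a: 90 51 ⇒ word 0x5190 (little)
  op=0x5190>>12=0x5 ⇒ bor (RR)
  [11:8] rd=1 = x1
  [7:4] rs=9 = x9

bor x1, x9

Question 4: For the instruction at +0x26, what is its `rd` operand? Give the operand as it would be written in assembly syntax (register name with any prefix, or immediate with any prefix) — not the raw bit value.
x15

+0x26: 00 3f ⇒ word 0x3f00 (little)
  op=0x3f00>>12=0x3 ⇒ not (R)
  rd@[11:8]=0xf ⇒ x15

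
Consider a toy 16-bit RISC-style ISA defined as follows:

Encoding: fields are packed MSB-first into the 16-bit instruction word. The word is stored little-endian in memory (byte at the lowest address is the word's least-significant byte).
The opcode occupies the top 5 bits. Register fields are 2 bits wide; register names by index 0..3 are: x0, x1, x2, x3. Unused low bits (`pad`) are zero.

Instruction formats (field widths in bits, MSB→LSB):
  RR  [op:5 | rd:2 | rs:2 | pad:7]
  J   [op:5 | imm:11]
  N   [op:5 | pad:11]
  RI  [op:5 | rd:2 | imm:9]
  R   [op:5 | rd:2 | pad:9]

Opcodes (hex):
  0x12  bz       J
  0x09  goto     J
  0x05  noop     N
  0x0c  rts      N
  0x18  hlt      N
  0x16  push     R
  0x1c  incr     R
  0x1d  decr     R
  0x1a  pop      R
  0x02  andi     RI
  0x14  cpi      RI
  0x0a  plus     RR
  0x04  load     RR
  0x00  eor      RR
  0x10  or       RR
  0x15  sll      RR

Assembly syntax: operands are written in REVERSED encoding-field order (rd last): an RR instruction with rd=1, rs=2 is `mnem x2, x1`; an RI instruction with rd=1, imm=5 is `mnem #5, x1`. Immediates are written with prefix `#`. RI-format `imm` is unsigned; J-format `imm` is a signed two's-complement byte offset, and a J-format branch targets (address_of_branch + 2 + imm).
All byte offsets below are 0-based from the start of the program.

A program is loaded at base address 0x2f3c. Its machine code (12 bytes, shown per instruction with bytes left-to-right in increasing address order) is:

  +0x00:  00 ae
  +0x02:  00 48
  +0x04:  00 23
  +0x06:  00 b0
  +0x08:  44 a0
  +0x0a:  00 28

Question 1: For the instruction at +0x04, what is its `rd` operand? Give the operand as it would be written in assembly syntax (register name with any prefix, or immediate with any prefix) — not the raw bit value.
+0x04: 00 23 ⇒ word 0x2300 (little)
  top 5b → 0x4 → load [RR]
  rd: (w>>9)&0x3=0x1 → x1
  rs: (w>>7)&0x3=0x2 → x2

x1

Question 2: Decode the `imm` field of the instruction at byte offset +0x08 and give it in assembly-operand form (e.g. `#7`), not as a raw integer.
@+08  little-endian(44 a0) = 0xa044
  op=0xa044>>11=0x14 ⇒ cpi (RI)
  [10:9] rd=0 = x0
  [8:0] imm=68 = #68

#68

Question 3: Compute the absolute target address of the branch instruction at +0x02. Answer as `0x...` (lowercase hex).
0x2f40

@+02  little-endian(00 48) = 0x4800
  opcode bits[15:11]=0x9: goto/J
  [10:0] imm=0 = #0
  target = base 0x2f3c + off 0x02 + 2 + imm 0 = 0x2f40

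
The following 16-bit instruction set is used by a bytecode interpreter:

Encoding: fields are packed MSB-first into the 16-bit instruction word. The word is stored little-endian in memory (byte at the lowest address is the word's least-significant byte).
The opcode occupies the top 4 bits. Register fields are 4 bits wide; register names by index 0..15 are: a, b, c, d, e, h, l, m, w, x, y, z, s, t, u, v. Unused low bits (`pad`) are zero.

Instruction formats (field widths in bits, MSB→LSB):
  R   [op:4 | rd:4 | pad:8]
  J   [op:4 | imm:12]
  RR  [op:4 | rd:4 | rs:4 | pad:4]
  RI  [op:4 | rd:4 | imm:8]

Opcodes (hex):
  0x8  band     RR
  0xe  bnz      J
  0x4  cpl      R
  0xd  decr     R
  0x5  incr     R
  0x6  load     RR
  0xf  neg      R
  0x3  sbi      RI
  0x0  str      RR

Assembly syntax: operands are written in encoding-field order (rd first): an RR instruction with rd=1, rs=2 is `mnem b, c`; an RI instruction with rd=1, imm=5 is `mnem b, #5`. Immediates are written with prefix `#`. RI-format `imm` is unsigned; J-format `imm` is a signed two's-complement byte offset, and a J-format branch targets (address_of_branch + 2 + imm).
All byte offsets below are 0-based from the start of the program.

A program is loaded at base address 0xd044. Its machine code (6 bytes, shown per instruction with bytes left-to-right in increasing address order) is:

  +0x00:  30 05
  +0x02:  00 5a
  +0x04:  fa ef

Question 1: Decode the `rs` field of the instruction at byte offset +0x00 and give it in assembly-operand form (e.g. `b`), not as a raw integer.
d

@+00  little-endian(30 05) = 0x0530
  opcode bits[15:12]=0x0: str/RR
  [11:8] rd=5 = h
  [7:4] rs=3 = d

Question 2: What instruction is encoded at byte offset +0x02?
+0x02: 00 5a ⇒ word 0x5a00 (little)
  op=0x5a00>>12=0x5 ⇒ incr (R)
  [11:8] rd=10 = y

incr y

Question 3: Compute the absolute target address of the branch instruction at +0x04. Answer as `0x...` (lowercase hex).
off 0x04: read fa ef as little → 0xeffa
  top 4b → 0xe → bnz [J]
  imm: (w>>0)&0xfff=0xffa (s12→-6) → #-6
  target = base 0xd044 + off 0x04 + 2 + imm -6 = 0xd044

0xd044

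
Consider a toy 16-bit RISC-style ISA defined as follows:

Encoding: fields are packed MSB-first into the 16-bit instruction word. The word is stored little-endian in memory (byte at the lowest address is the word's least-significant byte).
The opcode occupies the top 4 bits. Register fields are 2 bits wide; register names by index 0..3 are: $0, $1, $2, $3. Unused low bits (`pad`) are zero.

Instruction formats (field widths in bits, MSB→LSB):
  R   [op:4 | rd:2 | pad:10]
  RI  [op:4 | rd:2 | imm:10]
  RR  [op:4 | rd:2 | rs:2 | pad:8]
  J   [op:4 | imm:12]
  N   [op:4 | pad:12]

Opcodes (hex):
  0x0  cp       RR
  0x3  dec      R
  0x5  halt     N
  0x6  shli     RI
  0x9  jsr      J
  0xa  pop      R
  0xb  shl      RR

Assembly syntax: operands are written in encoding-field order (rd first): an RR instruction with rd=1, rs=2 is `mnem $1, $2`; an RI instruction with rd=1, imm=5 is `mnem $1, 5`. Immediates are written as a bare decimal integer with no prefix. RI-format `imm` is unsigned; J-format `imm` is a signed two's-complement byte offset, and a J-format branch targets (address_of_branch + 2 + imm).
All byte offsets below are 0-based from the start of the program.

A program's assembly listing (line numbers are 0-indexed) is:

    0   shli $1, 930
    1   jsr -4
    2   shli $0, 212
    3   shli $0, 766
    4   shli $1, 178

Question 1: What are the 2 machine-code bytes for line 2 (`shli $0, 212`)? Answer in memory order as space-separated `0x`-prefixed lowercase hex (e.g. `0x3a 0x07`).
0xd4 0x60

2. shli fields op=0x6:4|rd=0:2|imm=212:10 → word 60d4h → d4 60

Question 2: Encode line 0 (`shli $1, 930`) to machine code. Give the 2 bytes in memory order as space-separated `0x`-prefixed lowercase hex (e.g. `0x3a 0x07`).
L0: shli op=0x6:4|rd=1:2|imm=930:10 ⇒ 0x67a2 ⇒ little a2 67

0xa2 0x67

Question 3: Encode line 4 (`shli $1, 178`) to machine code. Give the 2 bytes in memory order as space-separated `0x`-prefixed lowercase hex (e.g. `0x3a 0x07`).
L4: shli op=0x6:4|rd=1:2|imm=178:10 ⇒ 0x64b2 ⇒ little b2 64

0xb2 0x64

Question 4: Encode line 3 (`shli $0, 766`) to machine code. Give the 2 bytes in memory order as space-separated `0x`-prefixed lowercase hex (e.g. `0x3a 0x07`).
line 3 (shli): pack op=0x6:4|rd=0:2|imm=766:10 = 0x62fe; little→ fe 62

0xfe 0x62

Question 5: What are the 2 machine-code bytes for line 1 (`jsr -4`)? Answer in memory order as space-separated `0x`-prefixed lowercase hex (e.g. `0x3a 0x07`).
0xfc 0x9f

1. jsr fields op=0x9:4|imm=-4:12 → word 9ffch → fc 9f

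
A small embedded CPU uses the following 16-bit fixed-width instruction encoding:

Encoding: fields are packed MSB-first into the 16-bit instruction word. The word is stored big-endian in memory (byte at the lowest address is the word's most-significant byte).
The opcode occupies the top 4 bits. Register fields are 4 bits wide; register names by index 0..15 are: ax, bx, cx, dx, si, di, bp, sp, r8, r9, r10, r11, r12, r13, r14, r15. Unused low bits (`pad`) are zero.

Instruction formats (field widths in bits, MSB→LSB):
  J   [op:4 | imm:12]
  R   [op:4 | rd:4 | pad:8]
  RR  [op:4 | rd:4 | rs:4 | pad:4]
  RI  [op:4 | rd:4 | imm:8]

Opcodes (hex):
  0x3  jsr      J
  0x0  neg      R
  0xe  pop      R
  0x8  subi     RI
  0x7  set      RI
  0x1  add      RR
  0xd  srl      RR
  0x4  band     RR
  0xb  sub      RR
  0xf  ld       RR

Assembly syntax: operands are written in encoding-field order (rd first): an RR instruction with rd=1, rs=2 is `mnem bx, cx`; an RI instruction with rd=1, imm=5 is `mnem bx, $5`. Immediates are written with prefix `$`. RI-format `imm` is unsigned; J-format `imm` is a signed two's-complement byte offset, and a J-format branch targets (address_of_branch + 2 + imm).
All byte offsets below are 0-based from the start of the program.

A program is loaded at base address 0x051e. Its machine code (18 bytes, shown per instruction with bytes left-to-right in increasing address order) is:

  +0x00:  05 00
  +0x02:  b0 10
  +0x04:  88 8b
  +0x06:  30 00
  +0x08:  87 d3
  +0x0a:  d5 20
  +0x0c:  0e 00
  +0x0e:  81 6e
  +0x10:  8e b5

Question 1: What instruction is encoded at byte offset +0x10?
subi r14, $181

@+10  big-endian(8e b5) = 0x8eb5
  top 4b → 0x8 → subi [RI]
  rd@[11:8]=0xe ⇒ r14
  imm@[7:0]=0xb5 ⇒ $181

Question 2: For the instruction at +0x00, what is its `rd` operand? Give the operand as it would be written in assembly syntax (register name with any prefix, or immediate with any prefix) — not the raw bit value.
di

+0x00: 05 00 ⇒ word 0x0500 (big)
  top 4b → 0x0 → neg [R]
  [11:8] rd=5 = di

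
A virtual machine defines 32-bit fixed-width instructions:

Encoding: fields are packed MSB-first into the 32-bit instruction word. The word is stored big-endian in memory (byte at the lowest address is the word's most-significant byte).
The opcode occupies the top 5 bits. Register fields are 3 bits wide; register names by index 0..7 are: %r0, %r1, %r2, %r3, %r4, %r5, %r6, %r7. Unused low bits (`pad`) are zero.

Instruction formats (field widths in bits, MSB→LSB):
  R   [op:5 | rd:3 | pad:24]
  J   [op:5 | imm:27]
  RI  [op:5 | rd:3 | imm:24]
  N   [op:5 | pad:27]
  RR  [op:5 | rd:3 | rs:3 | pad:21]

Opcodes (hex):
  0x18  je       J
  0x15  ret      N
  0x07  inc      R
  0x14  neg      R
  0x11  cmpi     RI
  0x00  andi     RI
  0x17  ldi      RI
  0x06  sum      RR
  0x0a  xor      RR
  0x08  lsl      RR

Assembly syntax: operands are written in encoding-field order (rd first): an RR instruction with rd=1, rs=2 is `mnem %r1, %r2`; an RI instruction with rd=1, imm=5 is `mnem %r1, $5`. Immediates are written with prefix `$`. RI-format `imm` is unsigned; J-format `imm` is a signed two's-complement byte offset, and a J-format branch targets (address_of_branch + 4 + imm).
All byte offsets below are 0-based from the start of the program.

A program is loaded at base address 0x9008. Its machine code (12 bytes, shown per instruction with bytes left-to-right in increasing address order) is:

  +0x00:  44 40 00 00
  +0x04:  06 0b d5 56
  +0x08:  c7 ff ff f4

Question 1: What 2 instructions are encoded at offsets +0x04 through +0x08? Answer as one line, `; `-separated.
+0x04: 06 0b d5 56 ⇒ word 0x060bd556 (big)
  opcode bits[31:27]=0x0: andi/RI
  rd: (w>>24)&0x7=0x6 → %r6
  imm: (w>>0)&0xffffff=0xbd556 → $775510
+0x08: c7 ff ff f4 ⇒ word 0xc7fffff4 (big)
  opcode bits[31:27]=0x18: je/J
  imm: (w>>0)&0x7ffffff=0x7fffff4 (s27→-12) → $-12

andi %r6, $775510; je $-12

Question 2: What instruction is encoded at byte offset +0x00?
+0x00: 44 40 00 00 ⇒ word 0x44400000 (big)
  opcode bits[31:27]=0x8: lsl/RR
  rd@[26:24]=0x4 ⇒ %r4
  rs@[23:21]=0x2 ⇒ %r2

lsl %r4, %r2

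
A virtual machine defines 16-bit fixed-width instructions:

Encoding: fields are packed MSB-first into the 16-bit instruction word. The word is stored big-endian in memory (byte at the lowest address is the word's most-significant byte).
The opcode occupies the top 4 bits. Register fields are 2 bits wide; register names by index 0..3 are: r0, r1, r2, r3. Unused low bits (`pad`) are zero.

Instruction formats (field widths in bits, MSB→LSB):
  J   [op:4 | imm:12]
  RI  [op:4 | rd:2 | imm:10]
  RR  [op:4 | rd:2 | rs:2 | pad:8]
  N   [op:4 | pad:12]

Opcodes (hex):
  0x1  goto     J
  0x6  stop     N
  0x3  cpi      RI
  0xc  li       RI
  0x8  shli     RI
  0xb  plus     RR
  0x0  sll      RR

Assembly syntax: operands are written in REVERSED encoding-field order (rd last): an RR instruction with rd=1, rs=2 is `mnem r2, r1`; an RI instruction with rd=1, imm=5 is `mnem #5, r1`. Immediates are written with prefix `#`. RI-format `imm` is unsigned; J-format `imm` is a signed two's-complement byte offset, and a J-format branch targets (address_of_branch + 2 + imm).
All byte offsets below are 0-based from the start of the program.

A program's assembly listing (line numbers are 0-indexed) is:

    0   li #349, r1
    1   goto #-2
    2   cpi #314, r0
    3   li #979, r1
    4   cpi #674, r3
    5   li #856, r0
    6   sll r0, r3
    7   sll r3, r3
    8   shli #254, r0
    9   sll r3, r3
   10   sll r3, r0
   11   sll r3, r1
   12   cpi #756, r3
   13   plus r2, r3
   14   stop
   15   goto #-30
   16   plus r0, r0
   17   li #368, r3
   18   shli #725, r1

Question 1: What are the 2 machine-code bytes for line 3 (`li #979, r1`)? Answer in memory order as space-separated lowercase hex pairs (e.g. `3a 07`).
3. li fields op=0xc:4|rd=1:2|imm=979:10 → word c7d3h → c7 d3

c7 d3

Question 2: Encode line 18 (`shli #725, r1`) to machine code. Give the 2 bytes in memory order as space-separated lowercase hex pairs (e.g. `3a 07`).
18. shli fields op=0x8:4|rd=1:2|imm=725:10 → word 86d5h → 86 d5

86 d5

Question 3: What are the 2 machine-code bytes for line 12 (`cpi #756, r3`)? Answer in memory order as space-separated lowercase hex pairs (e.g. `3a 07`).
L12: cpi op=0x3:4|rd=3:2|imm=756:10 ⇒ 0x3ef4 ⇒ big 3e f4

3e f4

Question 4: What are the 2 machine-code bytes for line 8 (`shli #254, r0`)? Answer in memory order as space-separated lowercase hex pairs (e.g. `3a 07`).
80 fe

8. shli fields op=0x8:4|rd=0:2|imm=254:10 → word 80feh → 80 fe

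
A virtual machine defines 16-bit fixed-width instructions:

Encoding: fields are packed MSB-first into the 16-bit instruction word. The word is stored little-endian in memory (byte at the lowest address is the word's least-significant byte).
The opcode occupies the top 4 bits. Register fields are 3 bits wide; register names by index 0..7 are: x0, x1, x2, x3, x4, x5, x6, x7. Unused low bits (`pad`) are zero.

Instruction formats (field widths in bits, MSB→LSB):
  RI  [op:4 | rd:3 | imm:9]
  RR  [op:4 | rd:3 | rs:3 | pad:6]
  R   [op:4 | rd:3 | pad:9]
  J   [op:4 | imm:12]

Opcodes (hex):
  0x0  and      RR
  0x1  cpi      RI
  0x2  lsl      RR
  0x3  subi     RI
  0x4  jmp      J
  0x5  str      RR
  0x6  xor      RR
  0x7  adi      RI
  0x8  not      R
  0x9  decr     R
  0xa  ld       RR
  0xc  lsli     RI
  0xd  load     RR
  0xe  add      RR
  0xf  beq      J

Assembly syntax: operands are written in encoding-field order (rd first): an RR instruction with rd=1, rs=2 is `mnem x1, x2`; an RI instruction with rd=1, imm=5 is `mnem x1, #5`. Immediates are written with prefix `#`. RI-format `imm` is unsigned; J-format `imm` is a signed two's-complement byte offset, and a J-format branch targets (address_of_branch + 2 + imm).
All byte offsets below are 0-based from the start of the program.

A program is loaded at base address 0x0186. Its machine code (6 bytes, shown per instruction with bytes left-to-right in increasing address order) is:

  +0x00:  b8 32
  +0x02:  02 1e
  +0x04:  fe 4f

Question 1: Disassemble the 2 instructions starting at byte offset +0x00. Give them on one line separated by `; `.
off 0x00: read b8 32 as little → 0x32b8
  op=0x32b8>>12=0x3 ⇒ subi (RI)
  rd: (w>>9)&0x7=0x1 → x1
  imm: (w>>0)&0x1ff=0xb8 → #184
off 0x02: read 02 1e as little → 0x1e02
  op=0x1e02>>12=0x1 ⇒ cpi (RI)
  rd: (w>>9)&0x7=0x7 → x7
  imm: (w>>0)&0x1ff=0x2 → #2

subi x1, #184; cpi x7, #2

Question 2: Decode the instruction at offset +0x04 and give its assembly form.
jmp #-2

off 0x04: read fe 4f as little → 0x4ffe
  op=0x4ffe>>12=0x4 ⇒ jmp (J)
  imm: (w>>0)&0xfff=0xffe (s12→-2) → #-2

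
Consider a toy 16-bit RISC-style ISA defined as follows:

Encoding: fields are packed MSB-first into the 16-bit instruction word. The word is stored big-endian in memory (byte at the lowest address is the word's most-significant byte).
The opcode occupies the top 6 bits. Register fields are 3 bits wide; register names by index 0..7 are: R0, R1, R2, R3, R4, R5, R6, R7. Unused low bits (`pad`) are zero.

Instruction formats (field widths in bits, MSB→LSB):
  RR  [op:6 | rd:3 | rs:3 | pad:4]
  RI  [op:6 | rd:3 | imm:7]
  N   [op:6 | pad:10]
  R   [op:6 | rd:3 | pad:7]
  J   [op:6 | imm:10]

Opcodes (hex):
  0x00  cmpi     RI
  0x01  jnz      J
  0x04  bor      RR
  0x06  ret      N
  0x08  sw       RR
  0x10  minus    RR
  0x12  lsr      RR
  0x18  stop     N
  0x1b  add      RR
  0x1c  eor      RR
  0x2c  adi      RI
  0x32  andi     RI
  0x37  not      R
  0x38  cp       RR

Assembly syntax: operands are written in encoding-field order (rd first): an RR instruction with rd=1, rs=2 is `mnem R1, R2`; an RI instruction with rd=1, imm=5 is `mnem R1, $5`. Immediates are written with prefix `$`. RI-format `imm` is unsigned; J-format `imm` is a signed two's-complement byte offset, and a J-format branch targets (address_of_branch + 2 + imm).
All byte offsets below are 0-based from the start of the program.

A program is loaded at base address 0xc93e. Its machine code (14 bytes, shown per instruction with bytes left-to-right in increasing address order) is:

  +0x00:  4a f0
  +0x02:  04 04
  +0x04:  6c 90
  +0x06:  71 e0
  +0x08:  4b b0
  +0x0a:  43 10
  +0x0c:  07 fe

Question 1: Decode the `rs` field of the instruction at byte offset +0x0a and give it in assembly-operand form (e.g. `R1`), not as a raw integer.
+0x0a: 43 10 ⇒ word 0x4310 (big)
  opcode bits[15:10]=0x10: minus/RR
  rd: (w>>7)&0x7=0x6 → R6
  rs: (w>>4)&0x7=0x1 → R1

R1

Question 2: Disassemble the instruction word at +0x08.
+0x08: 4b b0 ⇒ word 0x4bb0 (big)
  op=0x4bb0>>10=0x12 ⇒ lsr (RR)
  rd@[9:7]=0x7 ⇒ R7
  rs@[6:4]=0x3 ⇒ R3

lsr R7, R3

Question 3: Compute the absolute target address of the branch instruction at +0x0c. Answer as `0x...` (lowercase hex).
0xc94a

off 0x0c: read 07 fe as big → 0x07fe
  top 6b → 0x1 → jnz [J]
  [9:0] imm=1022 (s10→-2) = $-2
  target = base 0xc93e + off 0x0c + 2 + imm -2 = 0xc94a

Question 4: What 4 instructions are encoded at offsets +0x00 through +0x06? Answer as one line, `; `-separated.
@+00  big-endian(4a f0) = 0x4af0
  opcode bits[15:10]=0x12: lsr/RR
  rd: (w>>7)&0x7=0x5 → R5
  rs: (w>>4)&0x7=0x7 → R7
@+02  big-endian(04 04) = 0x0404
  opcode bits[15:10]=0x1: jnz/J
  imm: (w>>0)&0x3ff=0x4 → $4
@+04  big-endian(6c 90) = 0x6c90
  opcode bits[15:10]=0x1b: add/RR
  rd: (w>>7)&0x7=0x1 → R1
  rs: (w>>4)&0x7=0x1 → R1
@+06  big-endian(71 e0) = 0x71e0
  opcode bits[15:10]=0x1c: eor/RR
  rd: (w>>7)&0x7=0x3 → R3
  rs: (w>>4)&0x7=0x6 → R6

lsr R5, R7; jnz $4; add R1, R1; eor R3, R6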